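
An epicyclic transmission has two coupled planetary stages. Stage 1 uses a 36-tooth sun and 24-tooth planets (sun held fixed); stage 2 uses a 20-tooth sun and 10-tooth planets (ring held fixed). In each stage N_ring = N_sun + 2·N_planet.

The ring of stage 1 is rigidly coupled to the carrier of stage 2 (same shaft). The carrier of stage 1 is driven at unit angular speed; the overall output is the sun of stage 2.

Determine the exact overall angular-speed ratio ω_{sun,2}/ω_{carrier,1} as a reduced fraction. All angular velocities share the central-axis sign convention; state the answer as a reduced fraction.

30/7

Stage 1: N_ring = 36 + 2·24 = 84
Stage 1: 36(ω_s−ω_c) = −84(ω_r−ω_c),  ω_s=0, ω_c=1
Stage 1: ω_r = 1 − (36/84)(0−1) = 10/7
  ⇒ ω_r¹/ω_c¹ = 10/7
Stage 2: N_ring = 20 + 2·10 = 40
Stage 2: 20(ω_s−ω_c) = −40(ω_r−ω_c),  ω_r=0, ω_c=1
Stage 2: ω_s = 1 − (40/20)(0−1) = 3
  ⇒ ω_s²/ω_c² = 3
Coupling ω_c² = ω_r¹ ⇒ overall = 10/7 × 3 = 30/7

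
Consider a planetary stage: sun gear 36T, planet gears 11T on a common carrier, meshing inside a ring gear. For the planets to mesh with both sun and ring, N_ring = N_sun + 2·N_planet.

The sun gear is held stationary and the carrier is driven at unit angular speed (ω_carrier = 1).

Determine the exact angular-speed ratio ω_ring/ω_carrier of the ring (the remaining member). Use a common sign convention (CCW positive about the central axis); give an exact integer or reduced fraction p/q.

N_ring = 36 + 2·11 = 58
36(ω_s−ω_c) = −58(ω_r−ω_c),  ω_s=0, ω_c=1
ω_r = 1 − (36/58)(0−1) = 47/29
ω_r/ω_c = 47/29

47/29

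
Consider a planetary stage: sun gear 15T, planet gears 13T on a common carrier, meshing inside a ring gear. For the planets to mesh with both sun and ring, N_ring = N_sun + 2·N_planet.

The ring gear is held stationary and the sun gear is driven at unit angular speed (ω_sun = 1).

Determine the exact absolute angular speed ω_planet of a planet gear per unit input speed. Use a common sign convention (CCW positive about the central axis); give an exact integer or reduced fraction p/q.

N_ring = 15 + 2·13 = 41
15(ω_s−ω_c) = −41(ω_r−ω_c),  ω_r=0, ω_s=1
15(1−ω_c) = −41(0−ω_c)  ⇒  56ω_c = 15  ⇒  ω_c = 15/56
sun–planet: 15·(1−15/56) = −13·(ω_p−ω_c)  ⇒  ω_p−ω_c = −(15/13)·(41/56) = -615/728
ω_p = 15/56 − 615/728 = -15/26

-15/26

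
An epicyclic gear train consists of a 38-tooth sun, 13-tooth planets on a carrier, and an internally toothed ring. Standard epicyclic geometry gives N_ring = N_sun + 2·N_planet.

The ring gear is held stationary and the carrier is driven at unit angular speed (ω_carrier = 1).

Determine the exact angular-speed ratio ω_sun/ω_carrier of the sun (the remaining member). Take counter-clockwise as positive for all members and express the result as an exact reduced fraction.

N_ring = 38 + 2·13 = 64
38(ω_s−ω_c) = −64(ω_r−ω_c),  ω_r=0, ω_c=1
ω_s = 1 − (64/38)(0−1) = 51/19
ω_s/ω_c = 51/19

51/19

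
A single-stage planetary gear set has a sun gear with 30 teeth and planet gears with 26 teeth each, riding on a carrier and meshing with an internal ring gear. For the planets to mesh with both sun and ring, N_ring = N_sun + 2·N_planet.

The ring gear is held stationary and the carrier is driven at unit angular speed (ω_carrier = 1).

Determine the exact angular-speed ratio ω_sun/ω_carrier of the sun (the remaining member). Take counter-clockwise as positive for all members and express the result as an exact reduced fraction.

56/15

N_ring = 30 + 2·26 = 82
30(ω_s−ω_c) = −82(ω_r−ω_c),  ω_r=0, ω_c=1
ω_s = 1 − (82/30)(0−1) = 56/15
ω_s/ω_c = 56/15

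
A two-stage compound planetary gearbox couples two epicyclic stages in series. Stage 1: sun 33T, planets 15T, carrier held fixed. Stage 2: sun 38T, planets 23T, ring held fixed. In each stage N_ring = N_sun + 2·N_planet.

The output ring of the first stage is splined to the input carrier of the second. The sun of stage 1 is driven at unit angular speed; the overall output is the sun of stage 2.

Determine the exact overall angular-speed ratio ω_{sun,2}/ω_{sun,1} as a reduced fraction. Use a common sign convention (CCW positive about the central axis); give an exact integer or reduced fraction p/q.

Stage 1: N_ring = 33 + 2·15 = 63
Stage 1: 33(ω_s−ω_c) = −63(ω_r−ω_c),  ω_c=0, ω_s=1
Stage 1: ω_r = 0 − (33/63)(1−0) = -11/21
  ⇒ ω_r¹/ω_s¹ = -11/21
Stage 2: N_ring = 38 + 2·23 = 84
Stage 2: 38(ω_s−ω_c) = −84(ω_r−ω_c),  ω_r=0, ω_c=1
Stage 2: ω_s = 1 − (84/38)(0−1) = 61/19
  ⇒ ω_s²/ω_c² = 61/19
Coupling ω_c² = ω_r¹ ⇒ overall = -11/21 × 61/19 = -671/399

-671/399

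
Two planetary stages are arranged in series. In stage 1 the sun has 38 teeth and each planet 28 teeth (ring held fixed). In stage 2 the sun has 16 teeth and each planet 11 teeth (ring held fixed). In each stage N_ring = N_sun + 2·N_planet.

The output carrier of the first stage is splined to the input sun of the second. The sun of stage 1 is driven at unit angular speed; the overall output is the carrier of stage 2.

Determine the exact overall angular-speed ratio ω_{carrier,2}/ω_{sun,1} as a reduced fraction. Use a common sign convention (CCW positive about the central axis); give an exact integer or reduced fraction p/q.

76/891

Stage 1: N_ring = 38 + 2·28 = 94
Stage 1: 38(ω_s−ω_c) = −94(ω_r−ω_c),  ω_r=0, ω_s=1
Stage 1: 38(1−ω_c) = −94(0−ω_c)  ⇒  132ω_c = 38  ⇒  ω_c = 19/66
  ⇒ ω_c¹/ω_s¹ = 19/66
Stage 2: N_ring = 16 + 2·11 = 38
Stage 2: 16(ω_s−ω_c) = −38(ω_r−ω_c),  ω_r=0, ω_s=1
Stage 2: 16(1−ω_c) = −38(0−ω_c)  ⇒  54ω_c = 16  ⇒  ω_c = 8/27
  ⇒ ω_c²/ω_s² = 8/27
Coupling ω_s² = ω_c¹ ⇒ overall = 19/66 × 8/27 = 76/891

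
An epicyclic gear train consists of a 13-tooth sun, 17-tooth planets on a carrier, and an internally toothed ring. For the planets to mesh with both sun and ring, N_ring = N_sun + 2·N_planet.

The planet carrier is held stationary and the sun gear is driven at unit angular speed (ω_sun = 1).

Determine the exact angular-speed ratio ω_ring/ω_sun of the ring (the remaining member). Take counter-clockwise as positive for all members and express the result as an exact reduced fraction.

N_ring = 13 + 2·17 = 47
13(ω_s−ω_c) = −47(ω_r−ω_c),  ω_c=0, ω_s=1
ω_r = 0 − (13/47)(1−0) = -13/47
ω_r/ω_s = -13/47

-13/47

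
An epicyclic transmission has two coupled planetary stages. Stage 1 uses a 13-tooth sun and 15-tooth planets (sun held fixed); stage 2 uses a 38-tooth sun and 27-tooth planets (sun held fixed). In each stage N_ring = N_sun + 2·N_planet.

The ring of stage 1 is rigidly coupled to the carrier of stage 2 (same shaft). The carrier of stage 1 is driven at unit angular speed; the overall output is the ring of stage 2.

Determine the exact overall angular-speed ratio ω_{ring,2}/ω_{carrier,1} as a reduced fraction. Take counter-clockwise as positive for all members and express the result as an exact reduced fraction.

1820/989

Stage 1: N_ring = 13 + 2·15 = 43
Stage 1: 13(ω_s−ω_c) = −43(ω_r−ω_c),  ω_s=0, ω_c=1
Stage 1: ω_r = 1 − (13/43)(0−1) = 56/43
  ⇒ ω_r¹/ω_c¹ = 56/43
Stage 2: N_ring = 38 + 2·27 = 92
Stage 2: 38(ω_s−ω_c) = −92(ω_r−ω_c),  ω_s=0, ω_c=1
Stage 2: ω_r = 1 − (38/92)(0−1) = 65/46
  ⇒ ω_r²/ω_c² = 65/46
Coupling ω_c² = ω_r¹ ⇒ overall = 56/43 × 65/46 = 1820/989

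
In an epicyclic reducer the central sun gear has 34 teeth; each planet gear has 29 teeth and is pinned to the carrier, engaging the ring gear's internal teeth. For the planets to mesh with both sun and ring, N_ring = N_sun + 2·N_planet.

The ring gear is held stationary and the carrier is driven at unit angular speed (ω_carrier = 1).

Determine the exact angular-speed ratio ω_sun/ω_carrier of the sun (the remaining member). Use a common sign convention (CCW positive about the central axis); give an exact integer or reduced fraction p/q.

N_ring = 34 + 2·29 = 92
34(ω_s−ω_c) = −92(ω_r−ω_c),  ω_r=0, ω_c=1
ω_s = 1 − (92/34)(0−1) = 63/17
ω_s/ω_c = 63/17

63/17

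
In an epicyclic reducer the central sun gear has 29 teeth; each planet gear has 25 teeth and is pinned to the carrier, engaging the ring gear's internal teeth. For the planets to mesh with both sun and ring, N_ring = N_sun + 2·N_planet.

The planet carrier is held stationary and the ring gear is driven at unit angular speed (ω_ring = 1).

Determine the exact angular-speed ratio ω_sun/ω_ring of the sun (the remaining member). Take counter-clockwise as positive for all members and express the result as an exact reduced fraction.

-79/29

N_ring = 29 + 2·25 = 79
29(ω_s−ω_c) = −79(ω_r−ω_c),  ω_c=0, ω_r=1
ω_s = 0 − (79/29)(1−0) = -79/29
ω_s/ω_r = -79/29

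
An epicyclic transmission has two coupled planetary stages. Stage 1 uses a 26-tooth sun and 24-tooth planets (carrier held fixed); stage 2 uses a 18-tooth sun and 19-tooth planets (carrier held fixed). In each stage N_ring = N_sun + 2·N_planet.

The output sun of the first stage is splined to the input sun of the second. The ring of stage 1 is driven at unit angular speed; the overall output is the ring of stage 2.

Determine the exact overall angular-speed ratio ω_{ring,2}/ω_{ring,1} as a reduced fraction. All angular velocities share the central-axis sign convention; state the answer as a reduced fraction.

333/364

Stage 1: N_ring = 26 + 2·24 = 74
Stage 1: 26(ω_s−ω_c) = −74(ω_r−ω_c),  ω_c=0, ω_r=1
Stage 1: ω_s = 0 − (74/26)(1−0) = -37/13
  ⇒ ω_s¹/ω_r¹ = -37/13
Stage 2: N_ring = 18 + 2·19 = 56
Stage 2: 18(ω_s−ω_c) = −56(ω_r−ω_c),  ω_c=0, ω_s=1
Stage 2: ω_r = 0 − (18/56)(1−0) = -9/28
  ⇒ ω_r²/ω_s² = -9/28
Coupling ω_s² = ω_s¹ ⇒ overall = -37/13 × -9/28 = 333/364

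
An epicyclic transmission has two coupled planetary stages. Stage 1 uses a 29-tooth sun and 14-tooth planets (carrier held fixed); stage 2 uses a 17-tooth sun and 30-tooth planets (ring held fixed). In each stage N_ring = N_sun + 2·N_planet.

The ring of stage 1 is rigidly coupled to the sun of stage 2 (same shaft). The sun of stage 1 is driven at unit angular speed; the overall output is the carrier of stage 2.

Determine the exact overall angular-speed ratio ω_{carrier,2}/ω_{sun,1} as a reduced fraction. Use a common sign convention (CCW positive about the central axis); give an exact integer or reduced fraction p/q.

-493/5358

Stage 1: N_ring = 29 + 2·14 = 57
Stage 1: 29(ω_s−ω_c) = −57(ω_r−ω_c),  ω_c=0, ω_s=1
Stage 1: ω_r = 0 − (29/57)(1−0) = -29/57
  ⇒ ω_r¹/ω_s¹ = -29/57
Stage 2: N_ring = 17 + 2·30 = 77
Stage 2: 17(ω_s−ω_c) = −77(ω_r−ω_c),  ω_r=0, ω_s=1
Stage 2: 17(1−ω_c) = −77(0−ω_c)  ⇒  94ω_c = 17  ⇒  ω_c = 17/94
  ⇒ ω_c²/ω_s² = 17/94
Coupling ω_s² = ω_r¹ ⇒ overall = -29/57 × 17/94 = -493/5358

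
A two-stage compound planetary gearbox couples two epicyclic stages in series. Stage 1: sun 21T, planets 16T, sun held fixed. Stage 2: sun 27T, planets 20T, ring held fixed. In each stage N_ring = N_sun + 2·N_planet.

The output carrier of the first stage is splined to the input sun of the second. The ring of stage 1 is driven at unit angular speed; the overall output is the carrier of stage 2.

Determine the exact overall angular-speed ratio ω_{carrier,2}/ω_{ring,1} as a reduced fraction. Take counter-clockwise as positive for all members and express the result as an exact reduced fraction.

1431/6956

Stage 1: N_ring = 21 + 2·16 = 53
Stage 1: 21(ω_s−ω_c) = −53(ω_r−ω_c),  ω_s=0, ω_r=1
Stage 1: 21(0−ω_c) = −53(1−ω_c)  ⇒  74ω_c = 53  ⇒  ω_c = 53/74
  ⇒ ω_c¹/ω_r¹ = 53/74
Stage 2: N_ring = 27 + 2·20 = 67
Stage 2: 27(ω_s−ω_c) = −67(ω_r−ω_c),  ω_r=0, ω_s=1
Stage 2: 27(1−ω_c) = −67(0−ω_c)  ⇒  94ω_c = 27  ⇒  ω_c = 27/94
  ⇒ ω_c²/ω_s² = 27/94
Coupling ω_s² = ω_c¹ ⇒ overall = 53/74 × 27/94 = 1431/6956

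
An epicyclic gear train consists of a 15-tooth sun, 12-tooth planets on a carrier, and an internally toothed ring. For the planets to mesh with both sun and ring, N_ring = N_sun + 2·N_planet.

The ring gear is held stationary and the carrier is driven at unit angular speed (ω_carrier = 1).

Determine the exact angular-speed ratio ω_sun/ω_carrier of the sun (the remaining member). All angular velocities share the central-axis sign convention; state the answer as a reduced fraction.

N_ring = 15 + 2·12 = 39
15(ω_s−ω_c) = −39(ω_r−ω_c),  ω_r=0, ω_c=1
ω_s = 1 − (39/15)(0−1) = 18/5
ω_s/ω_c = 18/5

18/5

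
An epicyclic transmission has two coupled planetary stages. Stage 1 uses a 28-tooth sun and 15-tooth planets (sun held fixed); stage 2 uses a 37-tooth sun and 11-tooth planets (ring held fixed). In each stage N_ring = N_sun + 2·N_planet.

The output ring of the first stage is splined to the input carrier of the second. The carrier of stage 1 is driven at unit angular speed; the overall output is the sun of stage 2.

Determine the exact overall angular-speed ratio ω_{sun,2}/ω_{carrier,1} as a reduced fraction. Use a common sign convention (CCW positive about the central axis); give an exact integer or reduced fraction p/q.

4128/1073

Stage 1: N_ring = 28 + 2·15 = 58
Stage 1: 28(ω_s−ω_c) = −58(ω_r−ω_c),  ω_s=0, ω_c=1
Stage 1: ω_r = 1 − (28/58)(0−1) = 43/29
  ⇒ ω_r¹/ω_c¹ = 43/29
Stage 2: N_ring = 37 + 2·11 = 59
Stage 2: 37(ω_s−ω_c) = −59(ω_r−ω_c),  ω_r=0, ω_c=1
Stage 2: ω_s = 1 − (59/37)(0−1) = 96/37
  ⇒ ω_s²/ω_c² = 96/37
Coupling ω_c² = ω_r¹ ⇒ overall = 43/29 × 96/37 = 4128/1073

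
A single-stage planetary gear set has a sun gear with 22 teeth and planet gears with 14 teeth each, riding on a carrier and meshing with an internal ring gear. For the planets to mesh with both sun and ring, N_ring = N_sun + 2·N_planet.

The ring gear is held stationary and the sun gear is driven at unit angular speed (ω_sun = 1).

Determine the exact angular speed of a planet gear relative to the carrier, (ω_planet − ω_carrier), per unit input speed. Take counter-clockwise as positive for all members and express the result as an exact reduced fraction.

-275/252

N_ring = 22 + 2·14 = 50
22(ω_s−ω_c) = −50(ω_r−ω_c),  ω_r=0, ω_s=1
22(1−ω_c) = −50(0−ω_c)  ⇒  72ω_c = 22  ⇒  ω_c = 11/36
sun–planet: 22·(1−11/36) = −14·(ω_p−ω_c)  ⇒  ω_p−ω_c = −(22/14)·(25/36) = -275/252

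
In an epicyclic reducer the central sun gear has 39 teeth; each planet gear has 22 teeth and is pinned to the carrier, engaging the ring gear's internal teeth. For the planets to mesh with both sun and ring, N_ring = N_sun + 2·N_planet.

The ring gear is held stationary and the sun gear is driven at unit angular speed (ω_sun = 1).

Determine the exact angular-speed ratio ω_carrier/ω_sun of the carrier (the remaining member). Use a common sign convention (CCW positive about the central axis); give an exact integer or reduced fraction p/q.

N_ring = 39 + 2·22 = 83
39(ω_s−ω_c) = −83(ω_r−ω_c),  ω_r=0, ω_s=1
39(1−ω_c) = −83(0−ω_c)  ⇒  122ω_c = 39  ⇒  ω_c = 39/122
ω_c/ω_s = 39/122

39/122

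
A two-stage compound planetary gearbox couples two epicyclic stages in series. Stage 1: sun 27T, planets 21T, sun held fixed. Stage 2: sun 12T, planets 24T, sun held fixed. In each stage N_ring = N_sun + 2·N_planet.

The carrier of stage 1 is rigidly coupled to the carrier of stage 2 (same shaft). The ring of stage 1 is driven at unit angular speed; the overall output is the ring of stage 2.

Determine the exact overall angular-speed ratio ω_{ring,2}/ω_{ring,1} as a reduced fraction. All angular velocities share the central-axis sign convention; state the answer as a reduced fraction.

69/80

Stage 1: N_ring = 27 + 2·21 = 69
Stage 1: 27(ω_s−ω_c) = −69(ω_r−ω_c),  ω_s=0, ω_r=1
Stage 1: 27(0−ω_c) = −69(1−ω_c)  ⇒  96ω_c = 69  ⇒  ω_c = 23/32
  ⇒ ω_c¹/ω_r¹ = 23/32
Stage 2: N_ring = 12 + 2·24 = 60
Stage 2: 12(ω_s−ω_c) = −60(ω_r−ω_c),  ω_s=0, ω_c=1
Stage 2: ω_r = 1 − (12/60)(0−1) = 6/5
  ⇒ ω_r²/ω_c² = 6/5
Coupling ω_c² = ω_c¹ ⇒ overall = 23/32 × 6/5 = 69/80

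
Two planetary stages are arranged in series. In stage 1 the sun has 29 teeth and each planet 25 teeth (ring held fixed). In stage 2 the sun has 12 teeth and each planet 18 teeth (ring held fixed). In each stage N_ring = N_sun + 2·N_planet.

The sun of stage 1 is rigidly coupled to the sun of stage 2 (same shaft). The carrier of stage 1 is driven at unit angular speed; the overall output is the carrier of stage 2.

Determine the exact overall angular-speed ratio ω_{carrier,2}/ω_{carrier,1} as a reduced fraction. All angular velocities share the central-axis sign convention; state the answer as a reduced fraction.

Stage 1: N_ring = 29 + 2·25 = 79
Stage 1: 29(ω_s−ω_c) = −79(ω_r−ω_c),  ω_r=0, ω_c=1
Stage 1: ω_s = 1 − (79/29)(0−1) = 108/29
  ⇒ ω_s¹/ω_c¹ = 108/29
Stage 2: N_ring = 12 + 2·18 = 48
Stage 2: 12(ω_s−ω_c) = −48(ω_r−ω_c),  ω_r=0, ω_s=1
Stage 2: 12(1−ω_c) = −48(0−ω_c)  ⇒  60ω_c = 12  ⇒  ω_c = 1/5
  ⇒ ω_c²/ω_s² = 1/5
Coupling ω_s² = ω_s¹ ⇒ overall = 108/29 × 1/5 = 108/145

108/145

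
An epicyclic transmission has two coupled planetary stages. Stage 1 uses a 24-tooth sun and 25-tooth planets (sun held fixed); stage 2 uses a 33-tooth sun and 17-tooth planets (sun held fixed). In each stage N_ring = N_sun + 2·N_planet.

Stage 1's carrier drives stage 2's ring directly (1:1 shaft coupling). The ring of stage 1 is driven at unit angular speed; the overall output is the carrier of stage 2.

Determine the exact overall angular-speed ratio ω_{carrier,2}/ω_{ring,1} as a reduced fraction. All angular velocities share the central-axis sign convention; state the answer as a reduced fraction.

Stage 1: N_ring = 24 + 2·25 = 74
Stage 1: 24(ω_s−ω_c) = −74(ω_r−ω_c),  ω_s=0, ω_r=1
Stage 1: 24(0−ω_c) = −74(1−ω_c)  ⇒  98ω_c = 74  ⇒  ω_c = 37/49
  ⇒ ω_c¹/ω_r¹ = 37/49
Stage 2: N_ring = 33 + 2·17 = 67
Stage 2: 33(ω_s−ω_c) = −67(ω_r−ω_c),  ω_s=0, ω_r=1
Stage 2: 33(0−ω_c) = −67(1−ω_c)  ⇒  100ω_c = 67  ⇒  ω_c = 67/100
  ⇒ ω_c²/ω_r² = 67/100
Coupling ω_r² = ω_c¹ ⇒ overall = 37/49 × 67/100 = 2479/4900

2479/4900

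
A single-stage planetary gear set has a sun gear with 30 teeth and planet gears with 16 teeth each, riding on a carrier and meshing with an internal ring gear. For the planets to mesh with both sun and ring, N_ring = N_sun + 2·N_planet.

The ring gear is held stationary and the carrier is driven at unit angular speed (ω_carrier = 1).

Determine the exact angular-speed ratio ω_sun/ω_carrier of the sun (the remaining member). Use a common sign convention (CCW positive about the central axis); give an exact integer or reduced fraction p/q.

46/15

N_ring = 30 + 2·16 = 62
30(ω_s−ω_c) = −62(ω_r−ω_c),  ω_r=0, ω_c=1
ω_s = 1 − (62/30)(0−1) = 46/15
ω_s/ω_c = 46/15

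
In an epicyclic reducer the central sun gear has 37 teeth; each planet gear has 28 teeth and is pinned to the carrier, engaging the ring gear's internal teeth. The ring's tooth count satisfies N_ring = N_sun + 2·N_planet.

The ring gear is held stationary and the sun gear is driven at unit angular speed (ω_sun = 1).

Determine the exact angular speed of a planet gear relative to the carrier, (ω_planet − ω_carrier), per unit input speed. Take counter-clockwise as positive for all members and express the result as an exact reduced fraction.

-3441/3640

N_ring = 37 + 2·28 = 93
37(ω_s−ω_c) = −93(ω_r−ω_c),  ω_r=0, ω_s=1
37(1−ω_c) = −93(0−ω_c)  ⇒  130ω_c = 37  ⇒  ω_c = 37/130
sun–planet: 37·(1−37/130) = −28·(ω_p−ω_c)  ⇒  ω_p−ω_c = −(37/28)·(93/130) = -3441/3640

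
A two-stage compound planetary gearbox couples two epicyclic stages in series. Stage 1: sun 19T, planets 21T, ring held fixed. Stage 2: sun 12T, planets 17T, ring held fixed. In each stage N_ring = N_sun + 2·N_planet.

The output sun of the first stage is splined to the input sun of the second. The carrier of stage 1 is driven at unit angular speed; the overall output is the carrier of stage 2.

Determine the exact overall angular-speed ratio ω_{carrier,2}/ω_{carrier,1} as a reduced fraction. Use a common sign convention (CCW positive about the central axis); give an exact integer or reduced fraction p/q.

Stage 1: N_ring = 19 + 2·21 = 61
Stage 1: 19(ω_s−ω_c) = −61(ω_r−ω_c),  ω_r=0, ω_c=1
Stage 1: ω_s = 1 − (61/19)(0−1) = 80/19
  ⇒ ω_s¹/ω_c¹ = 80/19
Stage 2: N_ring = 12 + 2·17 = 46
Stage 2: 12(ω_s−ω_c) = −46(ω_r−ω_c),  ω_r=0, ω_s=1
Stage 2: 12(1−ω_c) = −46(0−ω_c)  ⇒  58ω_c = 12  ⇒  ω_c = 6/29
  ⇒ ω_c²/ω_s² = 6/29
Coupling ω_s² = ω_s¹ ⇒ overall = 80/19 × 6/29 = 480/551

480/551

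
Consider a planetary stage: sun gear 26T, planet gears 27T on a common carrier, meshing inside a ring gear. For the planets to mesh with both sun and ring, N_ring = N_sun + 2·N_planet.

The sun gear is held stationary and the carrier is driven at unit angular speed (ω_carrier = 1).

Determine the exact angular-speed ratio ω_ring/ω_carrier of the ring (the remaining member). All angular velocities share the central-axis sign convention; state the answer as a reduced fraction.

53/40

N_ring = 26 + 2·27 = 80
26(ω_s−ω_c) = −80(ω_r−ω_c),  ω_s=0, ω_c=1
ω_r = 1 − (26/80)(0−1) = 53/40
ω_r/ω_c = 53/40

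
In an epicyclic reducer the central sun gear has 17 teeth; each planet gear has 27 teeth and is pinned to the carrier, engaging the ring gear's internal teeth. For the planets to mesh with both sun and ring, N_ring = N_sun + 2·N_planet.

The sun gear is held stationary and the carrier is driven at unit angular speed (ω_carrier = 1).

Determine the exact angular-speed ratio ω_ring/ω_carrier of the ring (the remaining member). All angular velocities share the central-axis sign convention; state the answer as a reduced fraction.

N_ring = 17 + 2·27 = 71
17(ω_s−ω_c) = −71(ω_r−ω_c),  ω_s=0, ω_c=1
ω_r = 1 − (17/71)(0−1) = 88/71
ω_r/ω_c = 88/71

88/71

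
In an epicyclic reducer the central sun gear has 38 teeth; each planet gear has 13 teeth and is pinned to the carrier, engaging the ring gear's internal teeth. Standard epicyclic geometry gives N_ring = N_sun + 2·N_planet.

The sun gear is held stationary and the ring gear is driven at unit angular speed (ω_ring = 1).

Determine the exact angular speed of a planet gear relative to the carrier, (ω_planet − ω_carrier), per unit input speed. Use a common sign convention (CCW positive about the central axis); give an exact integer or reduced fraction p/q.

N_ring = 38 + 2·13 = 64
38(ω_s−ω_c) = −64(ω_r−ω_c),  ω_s=0, ω_r=1
38(0−ω_c) = −64(1−ω_c)  ⇒  102ω_c = 64  ⇒  ω_c = 32/51
sun–planet: 38·(0−32/51) = −13·(ω_p−ω_c)  ⇒  ω_p−ω_c = −(38/13)·(-32/51) = 1216/663

1216/663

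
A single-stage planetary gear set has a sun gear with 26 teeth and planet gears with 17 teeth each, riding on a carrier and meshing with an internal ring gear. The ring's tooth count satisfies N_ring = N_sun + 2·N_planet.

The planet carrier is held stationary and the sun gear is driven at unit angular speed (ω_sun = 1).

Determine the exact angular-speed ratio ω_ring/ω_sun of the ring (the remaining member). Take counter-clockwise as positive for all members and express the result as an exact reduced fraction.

N_ring = 26 + 2·17 = 60
26(ω_s−ω_c) = −60(ω_r−ω_c),  ω_c=0, ω_s=1
ω_r = 0 − (26/60)(1−0) = -13/30
ω_r/ω_s = -13/30

-13/30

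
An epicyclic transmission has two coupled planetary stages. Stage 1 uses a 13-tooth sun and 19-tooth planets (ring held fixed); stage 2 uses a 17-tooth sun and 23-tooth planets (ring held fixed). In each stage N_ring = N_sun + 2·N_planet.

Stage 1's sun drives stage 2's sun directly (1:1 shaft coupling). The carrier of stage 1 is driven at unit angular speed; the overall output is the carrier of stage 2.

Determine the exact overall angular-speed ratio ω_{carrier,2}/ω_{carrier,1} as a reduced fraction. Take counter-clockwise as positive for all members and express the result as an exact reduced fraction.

Stage 1: N_ring = 13 + 2·19 = 51
Stage 1: 13(ω_s−ω_c) = −51(ω_r−ω_c),  ω_r=0, ω_c=1
Stage 1: ω_s = 1 − (51/13)(0−1) = 64/13
  ⇒ ω_s¹/ω_c¹ = 64/13
Stage 2: N_ring = 17 + 2·23 = 63
Stage 2: 17(ω_s−ω_c) = −63(ω_r−ω_c),  ω_r=0, ω_s=1
Stage 2: 17(1−ω_c) = −63(0−ω_c)  ⇒  80ω_c = 17  ⇒  ω_c = 17/80
  ⇒ ω_c²/ω_s² = 17/80
Coupling ω_s² = ω_s¹ ⇒ overall = 64/13 × 17/80 = 68/65

68/65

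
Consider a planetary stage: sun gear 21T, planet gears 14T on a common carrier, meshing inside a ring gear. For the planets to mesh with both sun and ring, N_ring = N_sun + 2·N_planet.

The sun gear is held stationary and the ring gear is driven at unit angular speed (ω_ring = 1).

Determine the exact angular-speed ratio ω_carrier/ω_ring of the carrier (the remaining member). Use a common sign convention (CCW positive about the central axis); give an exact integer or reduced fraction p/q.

N_ring = 21 + 2·14 = 49
21(ω_s−ω_c) = −49(ω_r−ω_c),  ω_s=0, ω_r=1
21(0−ω_c) = −49(1−ω_c)  ⇒  70ω_c = 49  ⇒  ω_c = 7/10
ω_c/ω_r = 7/10

7/10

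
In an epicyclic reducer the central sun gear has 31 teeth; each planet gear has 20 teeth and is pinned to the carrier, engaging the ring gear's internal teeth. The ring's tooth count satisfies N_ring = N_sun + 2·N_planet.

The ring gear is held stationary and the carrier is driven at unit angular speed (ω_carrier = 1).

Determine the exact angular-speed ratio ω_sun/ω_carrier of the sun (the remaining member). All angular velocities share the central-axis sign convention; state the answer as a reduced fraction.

N_ring = 31 + 2·20 = 71
31(ω_s−ω_c) = −71(ω_r−ω_c),  ω_r=0, ω_c=1
ω_s = 1 − (71/31)(0−1) = 102/31
ω_s/ω_c = 102/31

102/31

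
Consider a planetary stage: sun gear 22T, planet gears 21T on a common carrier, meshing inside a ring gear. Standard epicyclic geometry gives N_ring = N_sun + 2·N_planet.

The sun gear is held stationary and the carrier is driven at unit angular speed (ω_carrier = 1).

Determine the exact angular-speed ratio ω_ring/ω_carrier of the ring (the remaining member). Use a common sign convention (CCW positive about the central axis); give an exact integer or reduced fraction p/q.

N_ring = 22 + 2·21 = 64
22(ω_s−ω_c) = −64(ω_r−ω_c),  ω_s=0, ω_c=1
ω_r = 1 − (22/64)(0−1) = 43/32
ω_r/ω_c = 43/32

43/32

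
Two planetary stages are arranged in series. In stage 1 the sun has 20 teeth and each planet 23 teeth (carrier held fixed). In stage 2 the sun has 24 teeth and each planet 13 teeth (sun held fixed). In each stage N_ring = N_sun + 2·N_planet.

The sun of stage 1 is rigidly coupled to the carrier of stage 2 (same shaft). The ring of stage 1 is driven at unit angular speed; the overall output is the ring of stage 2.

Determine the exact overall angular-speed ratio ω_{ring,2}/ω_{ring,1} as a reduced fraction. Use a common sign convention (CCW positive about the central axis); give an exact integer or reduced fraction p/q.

Stage 1: N_ring = 20 + 2·23 = 66
Stage 1: 20(ω_s−ω_c) = −66(ω_r−ω_c),  ω_c=0, ω_r=1
Stage 1: ω_s = 0 − (66/20)(1−0) = -33/10
  ⇒ ω_s¹/ω_r¹ = -33/10
Stage 2: N_ring = 24 + 2·13 = 50
Stage 2: 24(ω_s−ω_c) = −50(ω_r−ω_c),  ω_s=0, ω_c=1
Stage 2: ω_r = 1 − (24/50)(0−1) = 37/25
  ⇒ ω_r²/ω_c² = 37/25
Coupling ω_c² = ω_s¹ ⇒ overall = -33/10 × 37/25 = -1221/250

-1221/250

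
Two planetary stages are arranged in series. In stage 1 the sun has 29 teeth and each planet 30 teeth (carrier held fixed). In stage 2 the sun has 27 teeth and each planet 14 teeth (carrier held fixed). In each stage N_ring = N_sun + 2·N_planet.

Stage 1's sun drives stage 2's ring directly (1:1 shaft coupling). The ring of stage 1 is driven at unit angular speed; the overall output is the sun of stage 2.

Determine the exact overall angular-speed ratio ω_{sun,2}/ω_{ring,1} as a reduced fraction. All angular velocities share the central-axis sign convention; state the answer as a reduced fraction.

Stage 1: N_ring = 29 + 2·30 = 89
Stage 1: 29(ω_s−ω_c) = −89(ω_r−ω_c),  ω_c=0, ω_r=1
Stage 1: ω_s = 0 − (89/29)(1−0) = -89/29
  ⇒ ω_s¹/ω_r¹ = -89/29
Stage 2: N_ring = 27 + 2·14 = 55
Stage 2: 27(ω_s−ω_c) = −55(ω_r−ω_c),  ω_c=0, ω_r=1
Stage 2: ω_s = 0 − (55/27)(1−0) = -55/27
  ⇒ ω_s²/ω_r² = -55/27
Coupling ω_r² = ω_s¹ ⇒ overall = -89/29 × -55/27 = 4895/783

4895/783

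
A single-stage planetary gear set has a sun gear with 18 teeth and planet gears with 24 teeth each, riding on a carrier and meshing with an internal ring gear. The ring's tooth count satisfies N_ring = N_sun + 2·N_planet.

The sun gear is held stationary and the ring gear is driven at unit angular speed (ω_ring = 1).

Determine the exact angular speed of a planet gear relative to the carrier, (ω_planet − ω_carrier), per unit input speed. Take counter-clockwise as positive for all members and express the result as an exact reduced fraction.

33/56

N_ring = 18 + 2·24 = 66
18(ω_s−ω_c) = −66(ω_r−ω_c),  ω_s=0, ω_r=1
18(0−ω_c) = −66(1−ω_c)  ⇒  84ω_c = 66  ⇒  ω_c = 11/14
sun–planet: 18·(0−11/14) = −24·(ω_p−ω_c)  ⇒  ω_p−ω_c = −(18/24)·(-11/14) = 33/56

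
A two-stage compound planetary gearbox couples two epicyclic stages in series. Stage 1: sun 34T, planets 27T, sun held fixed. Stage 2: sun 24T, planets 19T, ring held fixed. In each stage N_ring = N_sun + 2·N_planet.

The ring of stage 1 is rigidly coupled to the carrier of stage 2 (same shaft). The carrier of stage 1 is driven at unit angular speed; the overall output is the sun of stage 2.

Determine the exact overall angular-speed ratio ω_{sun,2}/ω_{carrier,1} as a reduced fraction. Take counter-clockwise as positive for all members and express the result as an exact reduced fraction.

Stage 1: N_ring = 34 + 2·27 = 88
Stage 1: 34(ω_s−ω_c) = −88(ω_r−ω_c),  ω_s=0, ω_c=1
Stage 1: ω_r = 1 − (34/88)(0−1) = 61/44
  ⇒ ω_r¹/ω_c¹ = 61/44
Stage 2: N_ring = 24 + 2·19 = 62
Stage 2: 24(ω_s−ω_c) = −62(ω_r−ω_c),  ω_r=0, ω_c=1
Stage 2: ω_s = 1 − (62/24)(0−1) = 43/12
  ⇒ ω_s²/ω_c² = 43/12
Coupling ω_c² = ω_r¹ ⇒ overall = 61/44 × 43/12 = 2623/528

2623/528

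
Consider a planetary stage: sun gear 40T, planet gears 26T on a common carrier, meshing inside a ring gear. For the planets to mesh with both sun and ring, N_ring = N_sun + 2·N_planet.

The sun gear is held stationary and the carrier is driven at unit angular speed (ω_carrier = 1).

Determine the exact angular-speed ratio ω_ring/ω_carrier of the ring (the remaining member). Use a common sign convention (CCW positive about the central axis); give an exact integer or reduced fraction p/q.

N_ring = 40 + 2·26 = 92
40(ω_s−ω_c) = −92(ω_r−ω_c),  ω_s=0, ω_c=1
ω_r = 1 − (40/92)(0−1) = 33/23
ω_r/ω_c = 33/23

33/23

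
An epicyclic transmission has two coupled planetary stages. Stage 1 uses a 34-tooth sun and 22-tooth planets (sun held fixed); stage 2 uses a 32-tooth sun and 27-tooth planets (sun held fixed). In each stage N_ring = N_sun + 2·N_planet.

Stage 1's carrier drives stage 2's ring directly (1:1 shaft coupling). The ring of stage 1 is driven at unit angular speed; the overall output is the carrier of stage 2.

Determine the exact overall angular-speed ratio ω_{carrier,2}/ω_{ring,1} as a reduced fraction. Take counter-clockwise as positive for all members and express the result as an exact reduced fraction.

Stage 1: N_ring = 34 + 2·22 = 78
Stage 1: 34(ω_s−ω_c) = −78(ω_r−ω_c),  ω_s=0, ω_r=1
Stage 1: 34(0−ω_c) = −78(1−ω_c)  ⇒  112ω_c = 78  ⇒  ω_c = 39/56
  ⇒ ω_c¹/ω_r¹ = 39/56
Stage 2: N_ring = 32 + 2·27 = 86
Stage 2: 32(ω_s−ω_c) = −86(ω_r−ω_c),  ω_s=0, ω_r=1
Stage 2: 32(0−ω_c) = −86(1−ω_c)  ⇒  118ω_c = 86  ⇒  ω_c = 43/59
  ⇒ ω_c²/ω_r² = 43/59
Coupling ω_r² = ω_c¹ ⇒ overall = 39/56 × 43/59 = 1677/3304

1677/3304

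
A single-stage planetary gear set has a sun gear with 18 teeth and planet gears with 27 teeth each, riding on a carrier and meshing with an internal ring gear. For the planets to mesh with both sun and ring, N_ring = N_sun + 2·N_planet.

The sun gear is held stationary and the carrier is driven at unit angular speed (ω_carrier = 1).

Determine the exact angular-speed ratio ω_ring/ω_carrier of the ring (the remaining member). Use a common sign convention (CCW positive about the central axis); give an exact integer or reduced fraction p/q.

5/4

N_ring = 18 + 2·27 = 72
18(ω_s−ω_c) = −72(ω_r−ω_c),  ω_s=0, ω_c=1
ω_r = 1 − (18/72)(0−1) = 5/4
ω_r/ω_c = 5/4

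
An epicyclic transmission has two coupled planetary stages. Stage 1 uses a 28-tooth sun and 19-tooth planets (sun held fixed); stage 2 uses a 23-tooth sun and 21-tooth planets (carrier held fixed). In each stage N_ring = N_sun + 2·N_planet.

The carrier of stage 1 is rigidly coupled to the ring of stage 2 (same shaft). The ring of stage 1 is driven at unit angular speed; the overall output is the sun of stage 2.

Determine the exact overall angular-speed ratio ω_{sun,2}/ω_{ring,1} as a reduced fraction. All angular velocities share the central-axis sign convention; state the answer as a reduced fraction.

-2145/1081

Stage 1: N_ring = 28 + 2·19 = 66
Stage 1: 28(ω_s−ω_c) = −66(ω_r−ω_c),  ω_s=0, ω_r=1
Stage 1: 28(0−ω_c) = −66(1−ω_c)  ⇒  94ω_c = 66  ⇒  ω_c = 33/47
  ⇒ ω_c¹/ω_r¹ = 33/47
Stage 2: N_ring = 23 + 2·21 = 65
Stage 2: 23(ω_s−ω_c) = −65(ω_r−ω_c),  ω_c=0, ω_r=1
Stage 2: ω_s = 0 − (65/23)(1−0) = -65/23
  ⇒ ω_s²/ω_r² = -65/23
Coupling ω_r² = ω_c¹ ⇒ overall = 33/47 × -65/23 = -2145/1081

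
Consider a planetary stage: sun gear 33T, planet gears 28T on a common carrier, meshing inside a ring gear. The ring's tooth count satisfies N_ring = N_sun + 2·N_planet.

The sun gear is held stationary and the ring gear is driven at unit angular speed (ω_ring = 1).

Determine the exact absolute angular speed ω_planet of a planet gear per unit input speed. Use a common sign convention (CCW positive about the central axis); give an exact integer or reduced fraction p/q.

N_ring = 33 + 2·28 = 89
33(ω_s−ω_c) = −89(ω_r−ω_c),  ω_s=0, ω_r=1
33(0−ω_c) = −89(1−ω_c)  ⇒  122ω_c = 89  ⇒  ω_c = 89/122
sun–planet: 33·(0−89/122) = −28·(ω_p−ω_c)  ⇒  ω_p−ω_c = −(33/28)·(-89/122) = 2937/3416
ω_p = 89/122 + 2937/3416 = 89/56

89/56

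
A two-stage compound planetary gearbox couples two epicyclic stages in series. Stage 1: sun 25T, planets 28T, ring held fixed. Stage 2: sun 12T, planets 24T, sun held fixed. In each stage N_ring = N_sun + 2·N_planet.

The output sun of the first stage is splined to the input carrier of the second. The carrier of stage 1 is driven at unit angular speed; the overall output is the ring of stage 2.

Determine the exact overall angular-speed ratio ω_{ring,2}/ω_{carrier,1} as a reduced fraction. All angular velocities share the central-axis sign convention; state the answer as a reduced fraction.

636/125

Stage 1: N_ring = 25 + 2·28 = 81
Stage 1: 25(ω_s−ω_c) = −81(ω_r−ω_c),  ω_r=0, ω_c=1
Stage 1: ω_s = 1 − (81/25)(0−1) = 106/25
  ⇒ ω_s¹/ω_c¹ = 106/25
Stage 2: N_ring = 12 + 2·24 = 60
Stage 2: 12(ω_s−ω_c) = −60(ω_r−ω_c),  ω_s=0, ω_c=1
Stage 2: ω_r = 1 − (12/60)(0−1) = 6/5
  ⇒ ω_r²/ω_c² = 6/5
Coupling ω_c² = ω_s¹ ⇒ overall = 106/25 × 6/5 = 636/125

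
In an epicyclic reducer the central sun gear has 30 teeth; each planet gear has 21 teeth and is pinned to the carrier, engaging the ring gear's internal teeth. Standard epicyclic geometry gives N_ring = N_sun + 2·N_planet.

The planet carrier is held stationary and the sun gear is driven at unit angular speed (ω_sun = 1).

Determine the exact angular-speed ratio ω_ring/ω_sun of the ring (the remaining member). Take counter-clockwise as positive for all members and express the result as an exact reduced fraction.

-5/12

N_ring = 30 + 2·21 = 72
30(ω_s−ω_c) = −72(ω_r−ω_c),  ω_c=0, ω_s=1
ω_r = 0 − (30/72)(1−0) = -5/12
ω_r/ω_s = -5/12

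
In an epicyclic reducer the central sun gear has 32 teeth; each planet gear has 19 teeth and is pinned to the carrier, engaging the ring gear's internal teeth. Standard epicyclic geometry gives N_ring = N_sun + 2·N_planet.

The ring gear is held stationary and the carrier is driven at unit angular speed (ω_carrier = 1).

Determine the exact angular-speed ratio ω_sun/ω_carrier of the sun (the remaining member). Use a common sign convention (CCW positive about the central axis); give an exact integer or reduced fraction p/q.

N_ring = 32 + 2·19 = 70
32(ω_s−ω_c) = −70(ω_r−ω_c),  ω_r=0, ω_c=1
ω_s = 1 − (70/32)(0−1) = 51/16
ω_s/ω_c = 51/16

51/16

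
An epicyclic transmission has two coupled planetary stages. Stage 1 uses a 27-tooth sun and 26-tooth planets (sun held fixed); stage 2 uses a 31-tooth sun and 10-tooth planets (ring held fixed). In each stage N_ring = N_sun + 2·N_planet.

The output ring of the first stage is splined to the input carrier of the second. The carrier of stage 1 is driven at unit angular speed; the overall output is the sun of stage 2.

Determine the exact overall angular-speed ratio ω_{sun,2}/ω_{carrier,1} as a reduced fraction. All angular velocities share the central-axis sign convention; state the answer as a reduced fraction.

Stage 1: N_ring = 27 + 2·26 = 79
Stage 1: 27(ω_s−ω_c) = −79(ω_r−ω_c),  ω_s=0, ω_c=1
Stage 1: ω_r = 1 − (27/79)(0−1) = 106/79
  ⇒ ω_r¹/ω_c¹ = 106/79
Stage 2: N_ring = 31 + 2·10 = 51
Stage 2: 31(ω_s−ω_c) = −51(ω_r−ω_c),  ω_r=0, ω_c=1
Stage 2: ω_s = 1 − (51/31)(0−1) = 82/31
  ⇒ ω_s²/ω_c² = 82/31
Coupling ω_c² = ω_r¹ ⇒ overall = 106/79 × 82/31 = 8692/2449

8692/2449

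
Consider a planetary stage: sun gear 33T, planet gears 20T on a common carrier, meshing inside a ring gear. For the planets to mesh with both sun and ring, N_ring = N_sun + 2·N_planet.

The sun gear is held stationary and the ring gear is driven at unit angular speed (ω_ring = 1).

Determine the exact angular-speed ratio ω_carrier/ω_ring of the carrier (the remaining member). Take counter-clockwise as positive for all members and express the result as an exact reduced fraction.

N_ring = 33 + 2·20 = 73
33(ω_s−ω_c) = −73(ω_r−ω_c),  ω_s=0, ω_r=1
33(0−ω_c) = −73(1−ω_c)  ⇒  106ω_c = 73  ⇒  ω_c = 73/106
ω_c/ω_r = 73/106

73/106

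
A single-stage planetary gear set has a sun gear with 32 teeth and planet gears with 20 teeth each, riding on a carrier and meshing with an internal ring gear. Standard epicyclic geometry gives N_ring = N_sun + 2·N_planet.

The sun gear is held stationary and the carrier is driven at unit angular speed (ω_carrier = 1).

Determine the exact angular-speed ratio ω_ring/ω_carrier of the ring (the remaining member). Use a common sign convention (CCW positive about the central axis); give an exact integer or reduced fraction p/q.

13/9

N_ring = 32 + 2·20 = 72
32(ω_s−ω_c) = −72(ω_r−ω_c),  ω_s=0, ω_c=1
ω_r = 1 − (32/72)(0−1) = 13/9
ω_r/ω_c = 13/9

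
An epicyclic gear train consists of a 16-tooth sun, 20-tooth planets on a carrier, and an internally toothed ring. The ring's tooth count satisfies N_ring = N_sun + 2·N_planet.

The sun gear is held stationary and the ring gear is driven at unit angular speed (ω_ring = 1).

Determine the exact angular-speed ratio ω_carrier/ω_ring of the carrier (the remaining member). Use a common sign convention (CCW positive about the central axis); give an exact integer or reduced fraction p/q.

N_ring = 16 + 2·20 = 56
16(ω_s−ω_c) = −56(ω_r−ω_c),  ω_s=0, ω_r=1
16(0−ω_c) = −56(1−ω_c)  ⇒  72ω_c = 56  ⇒  ω_c = 7/9
ω_c/ω_r = 7/9

7/9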